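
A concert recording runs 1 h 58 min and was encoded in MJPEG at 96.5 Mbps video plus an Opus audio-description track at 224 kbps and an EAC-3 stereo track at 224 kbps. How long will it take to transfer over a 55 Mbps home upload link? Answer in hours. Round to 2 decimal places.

1 h 58 min = 118 min = 7080 s
Audio total: 224 + 224 = 448 kbps = 0.448 Mbps.
Total bitrate: 96.948 Mbps.
File: 96.948 Mbps × 7080 s = 686391.8 Mb.
At 55 Mbps: 686391.8 / 55 = 12479.9 s ≈ 3.47 hours.

3.47 hours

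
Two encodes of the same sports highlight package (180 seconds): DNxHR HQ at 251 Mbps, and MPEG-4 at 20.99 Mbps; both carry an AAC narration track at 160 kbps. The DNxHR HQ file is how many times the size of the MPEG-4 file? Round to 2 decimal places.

Audio: 160 kbps = 0.160 Mbps.
DNxHR HQ: 251.160 Mbps × 180 s = 45208.8 Mb = 5.651 GB.
MPEG-4: 21.150 Mbps × 180 s = 3807.0 Mb = 0.476 GB.
Ratio: 5.651 / 0.476 = 11.875.

11.88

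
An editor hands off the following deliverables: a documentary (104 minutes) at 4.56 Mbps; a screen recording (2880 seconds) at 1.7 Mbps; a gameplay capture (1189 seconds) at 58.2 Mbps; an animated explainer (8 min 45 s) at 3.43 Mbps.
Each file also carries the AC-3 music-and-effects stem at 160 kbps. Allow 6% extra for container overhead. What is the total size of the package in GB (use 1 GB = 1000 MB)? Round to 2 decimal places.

14.06 GB

Audio: 160 kbps = 0.160 Mbps.
documentary: 4.720 Mbps × 6240 s × 1.06 = 31220.0 Mb
screen recording: 1.860 Mbps × 2880 s × 1.06 = 5678.2 Mb
gameplay capture: 58.360 Mbps × 1189 s × 1.06 = 73553.4 Mb
animated explainer: 3.590 Mbps × 525 s × 1.06 = 1997.8 Mb
Total: 112449.5 Mb = 14056.2 MB.
= 14.06 GB.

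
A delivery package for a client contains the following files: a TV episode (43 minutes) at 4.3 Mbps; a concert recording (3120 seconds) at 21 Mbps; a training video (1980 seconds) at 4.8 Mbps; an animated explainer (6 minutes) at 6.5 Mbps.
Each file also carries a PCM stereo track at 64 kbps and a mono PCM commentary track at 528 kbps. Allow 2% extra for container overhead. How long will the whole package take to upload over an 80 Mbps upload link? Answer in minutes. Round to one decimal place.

Audio total: 64 + 528 = 592 kbps = 0.592 Mbps.
TV episode: 4.892 Mbps × 2580 s × 1.02 = 12873.8 Mb
concert recording: 21.592 Mbps × 3120 s × 1.02 = 68714.4 Mb
training video: 5.392 Mbps × 1980 s × 1.02 = 10889.7 Mb
animated explainer: 7.092 Mbps × 360 s × 1.02 = 2604.2 Mb
Total: 95082.0 Mb = 11885.3 MB.
At 80 Mbps: 95082.0 / 80 = 1189 s ≈ 19.8 minutes.

19.8 minutes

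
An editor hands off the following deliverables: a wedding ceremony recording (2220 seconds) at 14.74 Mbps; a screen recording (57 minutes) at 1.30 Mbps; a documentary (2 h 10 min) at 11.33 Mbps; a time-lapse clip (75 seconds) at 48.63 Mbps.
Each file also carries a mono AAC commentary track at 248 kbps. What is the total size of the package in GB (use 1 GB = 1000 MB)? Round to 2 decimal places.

16.57 GB

Audio: 248 kbps = 0.248 Mbps.
wedding ceremony recording: 14.988 Mbps × 2220 s = 33273.4 Mb
screen recording: 1.548 Mbps × 3420 s = 5294.2 Mb
documentary: 11.578 Mbps × 7800 s = 90308.4 Mb
time-lapse clip: 48.878 Mbps × 75 s = 3665.8 Mb
Total: 132541.8 Mb = 16567.7 MB.
= 16.57 GB.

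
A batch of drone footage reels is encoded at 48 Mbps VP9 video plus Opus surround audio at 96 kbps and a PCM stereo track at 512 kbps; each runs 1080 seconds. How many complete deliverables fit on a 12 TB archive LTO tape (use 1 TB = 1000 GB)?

Audio total: 96 + 512 = 608 kbps = 0.608 Mbps.
Total bitrate: 48.608 Mbps.
Per item: 48.608 Mbps × 1080 s = 52,497 Mb = 6,562 MB.
Capacity: 12 TB = 96,000,000 Mb; 1828.69 items → 1828 complete.

1828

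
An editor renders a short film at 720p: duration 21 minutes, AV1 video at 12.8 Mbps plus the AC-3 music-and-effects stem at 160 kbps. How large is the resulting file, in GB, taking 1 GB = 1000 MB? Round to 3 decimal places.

21 min = 1260 s
Audio: 160 kbps = 0.160 Mbps.
Total bitrate: 12.8 + 0.160 = 12.960 Mbps.
Stream data: 12.960 Mbps × 1260 s = 16329.6 Mb.
16,330 Mb ÷ 8 = 2,041 MB → 2.041 GB.

2.041 GB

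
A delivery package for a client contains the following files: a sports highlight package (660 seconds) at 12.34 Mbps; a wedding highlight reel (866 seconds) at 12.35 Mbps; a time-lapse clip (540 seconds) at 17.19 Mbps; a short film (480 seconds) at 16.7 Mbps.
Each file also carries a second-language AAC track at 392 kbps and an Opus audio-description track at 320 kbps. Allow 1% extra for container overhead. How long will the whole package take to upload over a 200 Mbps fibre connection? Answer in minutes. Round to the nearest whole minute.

3 minutes

Audio total: 392 + 320 = 712 kbps = 0.712 Mbps.
sports highlight package: 13.052 Mbps × 660 s × 1.01 = 8700.5 Mb
wedding highlight reel: 13.062 Mbps × 866 s × 1.01 = 11424.8 Mb
time-lapse clip: 17.902 Mbps × 540 s × 1.01 = 9763.8 Mb
short film: 17.412 Mbps × 480 s × 1.01 = 8441.3 Mb
Total: 38330.4 Mb = 4791.3 MB.
At 200 Mbps: 38330.4 / 200 = 192 s ≈ 3.19 minutes.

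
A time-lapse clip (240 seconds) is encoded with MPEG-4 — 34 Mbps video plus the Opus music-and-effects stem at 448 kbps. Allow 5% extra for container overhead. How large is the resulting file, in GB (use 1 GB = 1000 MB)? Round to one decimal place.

Audio: 448 kbps = 0.448 Mbps.
Total bitrate: 34 + 0.448 = 34.448 Mbps.
Stream data: 34.448 Mbps × 240 s = 8267.5 Mb.
With 5% container overhead: ×1.05.
8,681 Mb ÷ 8 = 1,085 MB → 1.085 GB.

1.1 GB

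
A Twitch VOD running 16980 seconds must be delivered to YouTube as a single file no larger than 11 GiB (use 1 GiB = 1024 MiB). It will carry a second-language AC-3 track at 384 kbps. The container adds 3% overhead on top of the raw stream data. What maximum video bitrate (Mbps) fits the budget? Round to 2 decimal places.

Budget: 11 GiB = 94489.3 Mb.
Stream payload after overhead: 94489.3 / 1.03 = 91737.2 Mb.
Total bitrate budget: 91737.2 Mb / 16980 s = 5.403 Mbps.
Audio: 384 kbps = 0.384 Mbps.
Video: 5.403 − 0.384 = 5.019 Mbps.

5.02 Mbps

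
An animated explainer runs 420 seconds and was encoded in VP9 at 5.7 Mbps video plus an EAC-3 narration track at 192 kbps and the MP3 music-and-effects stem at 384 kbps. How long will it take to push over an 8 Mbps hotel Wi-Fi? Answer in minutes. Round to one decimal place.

Audio total: 192 + 384 = 576 kbps = 0.576 Mbps.
Total bitrate: 6.276 Mbps.
File: 6.276 Mbps × 420 s = 2635.9 Mb.
At 8 Mbps: 2635.9 / 8 = 329.5 s ≈ 5.49 minutes.

5.5 minutes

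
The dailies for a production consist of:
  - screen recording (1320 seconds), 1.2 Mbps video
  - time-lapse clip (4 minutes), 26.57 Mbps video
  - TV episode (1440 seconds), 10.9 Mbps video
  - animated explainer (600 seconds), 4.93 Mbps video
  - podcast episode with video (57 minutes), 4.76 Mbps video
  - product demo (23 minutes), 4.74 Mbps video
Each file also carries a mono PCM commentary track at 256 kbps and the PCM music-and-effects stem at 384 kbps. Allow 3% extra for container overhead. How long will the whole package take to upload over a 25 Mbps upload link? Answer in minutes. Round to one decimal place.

Audio total: 256 + 384 = 640 kbps = 0.640 Mbps.
screen recording: 1.840 Mbps × 1320 s × 1.03 = 2501.7 Mb
time-lapse clip: 27.210 Mbps × 240 s × 1.03 = 6726.3 Mb
TV episode: 11.540 Mbps × 1440 s × 1.03 = 17116.1 Mb
animated explainer: 5.570 Mbps × 600 s × 1.03 = 3442.3 Mb
podcast episode with video: 5.400 Mbps × 3420 s × 1.03 = 19022.0 Mb
product demo: 5.380 Mbps × 1380 s × 1.03 = 7647.1 Mb
Total: 56455.5 Mb = 7056.9 MB.
At 25 Mbps: 56455.5 / 25 = 2258 s ≈ 37.6 minutes.

37.6 minutes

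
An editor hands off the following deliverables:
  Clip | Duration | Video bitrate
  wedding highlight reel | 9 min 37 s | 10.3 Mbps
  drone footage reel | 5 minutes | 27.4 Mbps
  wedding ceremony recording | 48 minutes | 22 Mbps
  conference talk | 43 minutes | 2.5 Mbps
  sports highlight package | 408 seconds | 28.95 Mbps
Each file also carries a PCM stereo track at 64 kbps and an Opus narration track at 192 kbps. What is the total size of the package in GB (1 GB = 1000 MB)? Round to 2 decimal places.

Audio total: 64 + 192 = 256 kbps = 0.256 Mbps.
wedding highlight reel: 10.556 Mbps × 577 s = 6090.8 Mb
drone footage reel: 27.656 Mbps × 300 s = 8296.8 Mb
wedding ceremony recording: 22.256 Mbps × 2880 s = 64097.3 Mb
conference talk: 2.756 Mbps × 2580 s = 7110.5 Mb
sports highlight package: 29.206 Mbps × 408 s = 11916.0 Mb
Total: 97511.4 Mb = 12188.9 MB.
= 12.19 GB.

12.19 GB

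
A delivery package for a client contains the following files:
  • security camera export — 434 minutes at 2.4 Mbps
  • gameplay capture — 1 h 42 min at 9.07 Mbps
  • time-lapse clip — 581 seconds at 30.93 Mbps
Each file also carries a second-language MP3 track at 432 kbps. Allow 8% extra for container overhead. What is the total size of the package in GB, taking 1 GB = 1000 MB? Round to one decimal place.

20.3 GB

Audio: 432 kbps = 0.432 Mbps.
security camera export: 2.832 Mbps × 26040 s × 1.08 = 79644.9 Mb
gameplay capture: 9.502 Mbps × 6120 s × 1.08 = 62804.4 Mb
time-lapse clip: 31.362 Mbps × 581 s × 1.08 = 19679.0 Mb
Total: 162128.3 Mb = 20266.0 MB.
= 20.27 GB.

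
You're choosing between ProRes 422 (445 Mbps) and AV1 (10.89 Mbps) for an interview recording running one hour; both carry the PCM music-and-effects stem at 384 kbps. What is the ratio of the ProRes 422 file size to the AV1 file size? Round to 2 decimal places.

1 h = 3600 s
Audio: 384 kbps = 0.384 Mbps.
ProRes 422: 445.384 Mbps × 3600 s = 1603382.4 Mb = 200.423 GB.
AV1: 11.274 Mbps × 3600 s = 40586.4 Mb = 5.073 GB.
Ratio: 200.423 / 5.073 = 39.505.

39.51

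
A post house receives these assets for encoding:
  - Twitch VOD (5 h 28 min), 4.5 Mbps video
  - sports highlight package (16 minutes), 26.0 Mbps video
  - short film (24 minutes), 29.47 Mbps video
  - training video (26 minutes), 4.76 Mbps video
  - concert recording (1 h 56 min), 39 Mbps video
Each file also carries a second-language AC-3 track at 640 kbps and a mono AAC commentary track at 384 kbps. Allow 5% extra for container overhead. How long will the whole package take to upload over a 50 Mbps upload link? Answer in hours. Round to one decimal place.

Audio total: 640 + 384 = 1024 kbps = 1.024 Mbps.
Twitch VOD: 5.524 Mbps × 19680 s × 1.05 = 114147.9 Mb
sports highlight package: 27.024 Mbps × 960 s × 1.05 = 27240.2 Mb
short film: 30.494 Mbps × 1440 s × 1.05 = 46106.9 Mb
training video: 5.784 Mbps × 1560 s × 1.05 = 9474.2 Mb
concert recording: 40.024 Mbps × 6960 s × 1.05 = 292495.4 Mb
Total: 489464.6 Mb = 61183.1 MB.
At 50 Mbps: 489464.6 / 50 = 9789 s ≈ 2.72 hours.

2.7 hours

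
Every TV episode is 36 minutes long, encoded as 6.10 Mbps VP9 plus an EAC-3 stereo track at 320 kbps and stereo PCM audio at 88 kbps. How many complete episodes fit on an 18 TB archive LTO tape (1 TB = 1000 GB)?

10243

36 min = 2160 s
Audio total: 320 + 88 = 408 kbps = 0.408 Mbps.
Total bitrate: 6.508 Mbps.
Per item: 6.508 Mbps × 2160 s = 14,057 Mb = 1,757 MB.
Capacity: 18 TB = 144,000,000 Mb; 10243.80 items → 10243 complete.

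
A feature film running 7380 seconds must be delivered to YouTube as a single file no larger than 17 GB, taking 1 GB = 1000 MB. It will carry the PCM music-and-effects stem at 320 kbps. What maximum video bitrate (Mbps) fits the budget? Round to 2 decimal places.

Budget: 17 GB = 136000.0 Mb.
Total bitrate budget: 136000.0 Mb / 7380 s = 18.428 Mbps.
Audio: 320 kbps = 0.320 Mbps.
Video: 18.428 − 0.320 = 18.108 Mbps.

18.11 Mbps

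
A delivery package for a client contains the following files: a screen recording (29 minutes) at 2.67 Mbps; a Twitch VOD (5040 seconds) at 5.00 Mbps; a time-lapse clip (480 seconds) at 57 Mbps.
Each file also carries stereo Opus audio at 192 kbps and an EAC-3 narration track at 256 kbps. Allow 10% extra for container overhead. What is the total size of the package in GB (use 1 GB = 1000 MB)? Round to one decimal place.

Audio total: 192 + 256 = 448 kbps = 0.448 Mbps.
screen recording: 3.118 Mbps × 1740 s × 1.10 = 5967.9 Mb
Twitch VOD: 5.448 Mbps × 5040 s × 1.10 = 30203.7 Mb
time-lapse clip: 57.448 Mbps × 480 s × 1.10 = 30332.5 Mb
Total: 66504.1 Mb = 8313.0 MB.
= 8.313 GB.

8.3 GB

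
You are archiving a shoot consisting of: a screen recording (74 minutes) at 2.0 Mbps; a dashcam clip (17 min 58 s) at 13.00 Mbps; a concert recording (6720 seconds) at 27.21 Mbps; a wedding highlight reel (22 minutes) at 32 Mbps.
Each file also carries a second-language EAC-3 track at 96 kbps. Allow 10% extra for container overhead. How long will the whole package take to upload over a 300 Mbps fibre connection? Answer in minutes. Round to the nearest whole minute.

15 minutes

Audio: 96 kbps = 0.096 Mbps.
screen recording: 2.096 Mbps × 4440 s × 1.10 = 10236.9 Mb
dashcam clip: 13.096 Mbps × 1078 s × 1.10 = 15529.2 Mb
concert recording: 27.306 Mbps × 6720 s × 1.10 = 201846.0 Mb
wedding highlight reel: 32.096 Mbps × 1320 s × 1.10 = 46603.4 Mb
Total: 274215.4 Mb = 34276.9 MB.
At 300 Mbps: 274215.4 / 300 = 914 s ≈ 15.2 minutes.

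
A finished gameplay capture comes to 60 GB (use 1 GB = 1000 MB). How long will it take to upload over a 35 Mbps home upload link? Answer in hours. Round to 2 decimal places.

3.81 hours

File: 60 GB = 480000.0 Mb.
At 35 Mbps: 480000.0 / 35 = 13714.3 s ≈ 3.81 hours.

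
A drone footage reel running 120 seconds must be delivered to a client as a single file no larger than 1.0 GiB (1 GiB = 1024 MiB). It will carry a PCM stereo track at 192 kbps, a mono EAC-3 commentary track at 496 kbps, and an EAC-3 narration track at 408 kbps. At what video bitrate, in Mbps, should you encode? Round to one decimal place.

Budget: 1.0 GiB = 8589.9 Mb.
Total bitrate budget: 8589.9 Mb / 120 s = 71.583 Mbps.
Audio total: 192 + 496 + 408 = 1096 kbps = 1.096 Mbps.
Video: 71.583 − 1.096 = 70.487 Mbps.

70.5 Mbps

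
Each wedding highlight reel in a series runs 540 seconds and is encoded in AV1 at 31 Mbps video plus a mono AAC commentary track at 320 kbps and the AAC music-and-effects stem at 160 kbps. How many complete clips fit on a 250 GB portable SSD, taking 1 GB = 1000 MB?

117

Audio total: 320 + 160 = 480 kbps = 0.480 Mbps.
Total bitrate: 31.480 Mbps.
Per item: 31.480 Mbps × 540 s = 16,999 Mb = 2,125 MB.
Capacity: 250 GB = 2,000,000 Mb; 117.65 items → 117 complete.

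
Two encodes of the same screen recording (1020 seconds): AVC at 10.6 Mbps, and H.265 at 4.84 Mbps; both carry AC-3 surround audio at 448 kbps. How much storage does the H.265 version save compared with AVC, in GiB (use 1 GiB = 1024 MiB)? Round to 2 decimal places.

Audio: 448 kbps = 0.448 Mbps.
AVC: 11.048 Mbps × 1020 s = 11269.0 Mb = 1.312 GiB.
H.265: 5.288 Mbps × 1020 s = 5393.8 Mb = 0.628 GiB.
Saving: 1.312 − 0.628 = 0.684 GiB.

0.68 GiB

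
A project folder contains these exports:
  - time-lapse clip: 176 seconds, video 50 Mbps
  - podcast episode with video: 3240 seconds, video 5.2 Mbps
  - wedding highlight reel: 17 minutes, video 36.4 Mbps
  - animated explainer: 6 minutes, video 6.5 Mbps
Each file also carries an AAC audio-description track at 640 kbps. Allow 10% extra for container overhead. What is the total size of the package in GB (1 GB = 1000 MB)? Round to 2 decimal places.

9.38 GB

Audio: 640 kbps = 0.640 Mbps.
time-lapse clip: 50.640 Mbps × 176 s × 1.10 = 9803.9 Mb
podcast episode with video: 5.840 Mbps × 3240 s × 1.10 = 20813.8 Mb
wedding highlight reel: 37.040 Mbps × 1020 s × 1.10 = 41558.9 Mb
animated explainer: 7.140 Mbps × 360 s × 1.10 = 2827.4 Mb
Total: 75004.0 Mb = 9375.5 MB.
= 9.375 GB.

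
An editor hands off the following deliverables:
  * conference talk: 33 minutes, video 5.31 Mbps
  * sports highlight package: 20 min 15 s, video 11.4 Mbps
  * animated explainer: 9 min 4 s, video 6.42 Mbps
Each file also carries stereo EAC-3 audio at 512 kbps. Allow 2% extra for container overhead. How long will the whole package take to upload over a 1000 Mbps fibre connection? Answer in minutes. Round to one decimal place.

Audio: 512 kbps = 0.512 Mbps.
conference talk: 5.822 Mbps × 1980 s × 1.02 = 11758.1 Mb
sports highlight package: 11.912 Mbps × 1215 s × 1.02 = 14762.5 Mb
animated explainer: 6.932 Mbps × 544 s × 1.02 = 3846.4 Mb
Total: 30367.1 Mb = 3795.9 MB.
At 1000 Mbps: 30367.1 / 1000 = 30 s ≈ 0.506 minutes.

0.5 minutes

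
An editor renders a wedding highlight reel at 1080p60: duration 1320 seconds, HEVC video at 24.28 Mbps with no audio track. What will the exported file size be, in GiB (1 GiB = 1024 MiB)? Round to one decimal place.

Total bitrate: 24.28 Mbps.
Stream data: 24.280 Mbps × 1320 s = 32049.6 Mb.
32,050 Mb = 4,006,200,000 bytes ÷ 1,073,741,824 = 3.731 GiB.

3.7 GiB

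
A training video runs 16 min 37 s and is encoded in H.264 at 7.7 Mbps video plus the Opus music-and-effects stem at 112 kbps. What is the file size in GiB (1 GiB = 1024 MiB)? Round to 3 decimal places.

0.907 GiB

16 min 37 s = 997 s
Audio: 112 kbps = 0.112 Mbps.
Total bitrate: 7.7 + 0.112 = 7.812 Mbps.
Stream data: 7.812 Mbps × 997 s = 7788.6 Mb.
7,789 Mb = 973,570,500 bytes ÷ 1,073,741,824 = 0.9067 GiB.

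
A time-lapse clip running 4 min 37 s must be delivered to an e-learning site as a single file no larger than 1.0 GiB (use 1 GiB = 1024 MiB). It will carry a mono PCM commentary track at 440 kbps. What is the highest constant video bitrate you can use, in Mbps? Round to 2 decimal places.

Budget: 1.0 GiB = 8589.9 Mb.
4 min 37 s = 277 s
Total bitrate budget: 8589.9 Mb / 277 s = 31.011 Mbps.
Audio: 440 kbps = 0.440 Mbps.
Video: 31.011 − 0.440 = 30.571 Mbps.

30.57 Mbps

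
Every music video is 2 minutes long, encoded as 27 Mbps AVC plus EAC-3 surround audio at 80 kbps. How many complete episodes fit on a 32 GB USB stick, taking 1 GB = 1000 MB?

2 min = 120 s
Audio: 80 kbps = 0.080 Mbps.
Total bitrate: 27.080 Mbps.
Per item: 27.080 Mbps × 120 s = 3,250 Mb = 406.2 MB.
Capacity: 32 GB = 256,000 Mb; 78.78 items → 78 complete.

78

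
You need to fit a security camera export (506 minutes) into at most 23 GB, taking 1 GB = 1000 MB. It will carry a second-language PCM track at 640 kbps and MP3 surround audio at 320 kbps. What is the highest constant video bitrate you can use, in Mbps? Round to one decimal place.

Budget: 23 GB = 184000.0 Mb.
506 min = 30360 s
Total bitrate budget: 184000.0 Mb / 30360 s = 6.061 Mbps.
Audio total: 640 + 320 = 960 kbps = 0.960 Mbps.
Video: 6.061 − 0.960 = 5.101 Mbps.

5.1 Mbps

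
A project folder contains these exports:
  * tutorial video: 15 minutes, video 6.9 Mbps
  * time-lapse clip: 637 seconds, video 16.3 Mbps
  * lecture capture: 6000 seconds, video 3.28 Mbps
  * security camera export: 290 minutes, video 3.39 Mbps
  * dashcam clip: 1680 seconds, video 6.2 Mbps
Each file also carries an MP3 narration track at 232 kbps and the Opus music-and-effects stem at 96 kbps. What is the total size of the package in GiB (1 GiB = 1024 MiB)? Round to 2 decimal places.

Audio total: 232 + 96 = 328 kbps = 0.328 Mbps.
tutorial video: 7.228 Mbps × 900 s = 6505.2 Mb
time-lapse clip: 16.628 Mbps × 637 s = 10592.0 Mb
lecture capture: 3.608 Mbps × 6000 s = 21648.0 Mb
security camera export: 3.718 Mbps × 17400 s = 64693.2 Mb
dashcam clip: 6.528 Mbps × 1680 s = 10967.0 Mb
Total: 114405.5 Mb = 14300.7 MB.
= 13.32 GiB.

13.32 GiB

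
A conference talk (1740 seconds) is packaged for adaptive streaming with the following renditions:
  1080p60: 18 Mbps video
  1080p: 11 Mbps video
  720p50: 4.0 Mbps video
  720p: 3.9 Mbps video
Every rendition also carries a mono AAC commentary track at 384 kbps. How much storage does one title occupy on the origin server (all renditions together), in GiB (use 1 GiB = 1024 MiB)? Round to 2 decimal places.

7.79 GiB

Audio: 384 kbps = 0.384 Mbps.
Sum of rendition bitrates: (18+0.384) + (11+0.384) + (4.0+0.384) + (3.9+0.384) = 38.436 Mbps.
× 1740 s = 66,879 Mb = 8,360 MB = 7.786 GiB.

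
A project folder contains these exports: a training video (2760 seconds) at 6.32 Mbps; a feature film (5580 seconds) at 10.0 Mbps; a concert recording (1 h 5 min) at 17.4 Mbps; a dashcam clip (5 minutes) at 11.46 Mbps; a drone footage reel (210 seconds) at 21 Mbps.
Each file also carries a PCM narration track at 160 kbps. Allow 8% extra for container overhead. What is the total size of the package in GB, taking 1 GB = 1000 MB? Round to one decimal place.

Audio: 160 kbps = 0.160 Mbps.
training video: 6.480 Mbps × 2760 s × 1.08 = 19315.6 Mb
feature film: 10.160 Mbps × 5580 s × 1.08 = 61228.2 Mb
concert recording: 17.560 Mbps × 3900 s × 1.08 = 73962.7 Mb
dashcam clip: 11.620 Mbps × 300 s × 1.08 = 3764.9 Mb
drone footage reel: 21.160 Mbps × 210 s × 1.08 = 4799.1 Mb
Total: 163070.5 Mb = 20383.8 MB.
= 20.38 GB.

20.4 GB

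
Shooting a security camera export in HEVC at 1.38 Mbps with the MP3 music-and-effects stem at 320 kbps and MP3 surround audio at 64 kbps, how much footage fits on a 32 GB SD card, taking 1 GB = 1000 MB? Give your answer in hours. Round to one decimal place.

Audio total: 320 + 64 = 384 kbps = 0.384 Mbps.
Total bitrate: 1.38 + 0.384 = 1.764 Mbps.
Capacity: 32 GB = 256,000 Mb.
Recording time: 256,000 / 1.764 = 145,125 s ≈ 40.3 hours.

40.3 hours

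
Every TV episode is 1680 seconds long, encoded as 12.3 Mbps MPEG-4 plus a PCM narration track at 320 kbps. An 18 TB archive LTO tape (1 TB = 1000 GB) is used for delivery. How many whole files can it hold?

6791

Audio: 320 kbps = 0.320 Mbps.
Total bitrate: 12.620 Mbps.
Per item: 12.620 Mbps × 1680 s = 21,202 Mb = 2,650 MB.
Capacity: 18 TB = 144,000,000 Mb; 6791.94 items → 6791 complete.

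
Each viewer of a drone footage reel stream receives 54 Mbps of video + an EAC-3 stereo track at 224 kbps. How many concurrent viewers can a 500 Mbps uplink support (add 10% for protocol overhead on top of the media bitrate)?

Audio: 224 kbps = 0.224 Mbps.
Per-viewer media rate: 54.224 Mbps.
On the wire with 10% overhead: 59.646 Mbps.
500 Mbps = 500.0 Mbps; 500.0 / 59.646 = 8.38 → 8 viewers.

8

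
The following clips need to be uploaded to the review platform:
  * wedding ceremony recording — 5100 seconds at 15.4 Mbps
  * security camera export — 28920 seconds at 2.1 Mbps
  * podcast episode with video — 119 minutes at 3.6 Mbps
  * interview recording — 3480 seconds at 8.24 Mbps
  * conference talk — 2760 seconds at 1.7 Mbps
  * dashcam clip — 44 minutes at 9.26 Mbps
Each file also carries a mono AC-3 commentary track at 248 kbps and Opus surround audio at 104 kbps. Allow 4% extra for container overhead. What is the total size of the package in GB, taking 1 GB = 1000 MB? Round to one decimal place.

31.3 GB

Audio total: 248 + 104 = 352 kbps = 0.352 Mbps.
wedding ceremony recording: 15.752 Mbps × 5100 s × 1.04 = 83548.6 Mb
security camera export: 2.452 Mbps × 28920 s × 1.04 = 73748.3 Mb
podcast episode with video: 3.952 Mbps × 7140 s × 1.04 = 29346.0 Mb
interview recording: 8.592 Mbps × 3480 s × 1.04 = 31096.2 Mb
conference talk: 2.052 Mbps × 2760 s × 1.04 = 5890.1 Mb
dashcam clip: 9.612 Mbps × 2640 s × 1.04 = 26390.7 Mb
Total: 250019.8 Mb = 31252.5 MB.
= 31.25 GB.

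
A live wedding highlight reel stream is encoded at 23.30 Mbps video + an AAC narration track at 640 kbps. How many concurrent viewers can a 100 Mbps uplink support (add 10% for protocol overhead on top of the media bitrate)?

3

Audio: 640 kbps = 0.640 Mbps.
Per-viewer media rate: 23.940 Mbps.
On the wire with 10% overhead: 26.334 Mbps.
100 Mbps = 100.0 Mbps; 100.0 / 26.334 = 3.80 → 3 viewers.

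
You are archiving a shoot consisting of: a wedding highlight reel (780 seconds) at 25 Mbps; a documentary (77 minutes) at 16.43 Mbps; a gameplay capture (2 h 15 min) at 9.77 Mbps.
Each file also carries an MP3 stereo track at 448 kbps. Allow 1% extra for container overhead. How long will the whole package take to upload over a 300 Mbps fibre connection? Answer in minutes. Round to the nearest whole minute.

Audio: 448 kbps = 0.448 Mbps.
wedding highlight reel: 25.448 Mbps × 780 s × 1.01 = 20047.9 Mb
documentary: 16.878 Mbps × 4620 s × 1.01 = 78756.1 Mb
gameplay capture: 10.218 Mbps × 8100 s × 1.01 = 83593.5 Mb
Total: 182397.5 Mb = 22799.7 MB.
At 300 Mbps: 182397.5 / 300 = 608 s ≈ 10.1 minutes.

10 minutes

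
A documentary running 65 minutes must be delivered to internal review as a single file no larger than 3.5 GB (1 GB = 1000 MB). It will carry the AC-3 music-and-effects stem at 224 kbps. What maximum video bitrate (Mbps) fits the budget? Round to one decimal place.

7.0 Mbps

Budget: 3.5 GB = 28000.0 Mb.
65 min = 3900 s
Total bitrate budget: 28000.0 Mb / 3900 s = 7.179 Mbps.
Audio: 224 kbps = 0.224 Mbps.
Video: 7.179 − 0.224 = 6.955 Mbps.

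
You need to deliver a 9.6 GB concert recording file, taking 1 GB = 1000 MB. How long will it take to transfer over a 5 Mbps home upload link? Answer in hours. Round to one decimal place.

4.3 hours

File: 9.6 GB = 76800.0 Mb.
At 5 Mbps: 76800.0 / 5 = 15360.0 s ≈ 4.27 hours.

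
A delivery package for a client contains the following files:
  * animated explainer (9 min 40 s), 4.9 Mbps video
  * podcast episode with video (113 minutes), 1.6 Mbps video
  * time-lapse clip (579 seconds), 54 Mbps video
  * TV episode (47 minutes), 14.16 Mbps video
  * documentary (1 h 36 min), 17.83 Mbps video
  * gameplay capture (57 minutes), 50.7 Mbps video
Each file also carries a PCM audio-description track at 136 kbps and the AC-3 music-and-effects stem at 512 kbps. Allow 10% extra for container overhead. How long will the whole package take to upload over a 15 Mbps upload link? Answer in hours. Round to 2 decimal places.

Audio total: 136 + 512 = 648 kbps = 0.648 Mbps.
animated explainer: 5.548 Mbps × 580 s × 1.10 = 3539.6 Mb
podcast episode with video: 2.248 Mbps × 6780 s × 1.10 = 16765.6 Mb
time-lapse clip: 54.648 Mbps × 579 s × 1.10 = 34805.3 Mb
TV episode: 14.808 Mbps × 2820 s × 1.10 = 45934.4 Mb
documentary: 18.478 Mbps × 5760 s × 1.10 = 117076.6 Mb
gameplay capture: 51.348 Mbps × 3420 s × 1.10 = 193171.2 Mb
Total: 411292.7 Mb = 51411.6 MB.
At 15 Mbps: 411292.7 / 15 = 27420 s ≈ 7.62 hours.

7.62 hours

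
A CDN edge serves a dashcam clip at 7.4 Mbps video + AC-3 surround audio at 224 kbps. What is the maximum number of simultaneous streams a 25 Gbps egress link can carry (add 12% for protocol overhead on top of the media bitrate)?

2927

Audio: 224 kbps = 0.224 Mbps.
Per-viewer media rate: 7.624 Mbps.
On the wire with 12% overhead: 8.539 Mbps.
25 Gbps = 25,000 Mbps; 25,000 / 8.539 = 2927.78 → 2927 viewers.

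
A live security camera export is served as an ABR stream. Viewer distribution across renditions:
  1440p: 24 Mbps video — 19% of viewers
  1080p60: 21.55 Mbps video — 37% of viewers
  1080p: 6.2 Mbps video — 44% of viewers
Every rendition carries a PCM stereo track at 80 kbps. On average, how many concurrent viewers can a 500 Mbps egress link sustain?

32

Audio: 80 kbps = 0.080 Mbps.
Average per-viewer bitrate: 0.19×24.080 + 0.37×21.630 + 0.44×6.280 = 15.341 Mbps.
500 Mbps = 500.0 Mbps; 500.0 / 15.341 = 32.59 → 32.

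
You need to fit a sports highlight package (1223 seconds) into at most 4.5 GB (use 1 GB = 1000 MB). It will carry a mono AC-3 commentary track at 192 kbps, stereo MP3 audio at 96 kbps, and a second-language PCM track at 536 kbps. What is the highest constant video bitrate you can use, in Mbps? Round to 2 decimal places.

28.61 Mbps

Budget: 4.5 GB = 36000.0 Mb.
Total bitrate budget: 36000.0 Mb / 1223 s = 29.436 Mbps.
Audio total: 192 + 96 + 536 = 824 kbps = 0.824 Mbps.
Video: 29.436 − 0.824 = 28.612 Mbps.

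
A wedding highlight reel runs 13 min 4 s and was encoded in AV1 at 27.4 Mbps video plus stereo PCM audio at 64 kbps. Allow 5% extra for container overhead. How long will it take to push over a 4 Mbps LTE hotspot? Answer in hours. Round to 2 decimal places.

13 min 4 s = 784 s
Audio: 64 kbps = 0.064 Mbps.
Total bitrate: 27.464 Mbps.
File: 27.464 Mbps × 784 s = 21531.8 Mb.
With 5% container overhead: ×1.05. → 22608.4 Mb.
At 4 Mbps: 22608.4 / 4 = 5652.1 s ≈ 1.57 hours.

1.57 hours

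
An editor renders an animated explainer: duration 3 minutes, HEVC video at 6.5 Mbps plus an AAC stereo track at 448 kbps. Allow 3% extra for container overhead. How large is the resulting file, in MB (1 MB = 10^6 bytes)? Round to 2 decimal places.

3 min = 180 s
Audio: 448 kbps = 0.448 Mbps.
Total bitrate: 6.5 + 0.448 = 6.948 Mbps.
Stream data: 6.948 Mbps × 180 s = 1250.6 Mb.
With 3% container overhead: ×1.03.
1,288 Mb ÷ 8 = 161.0 MB → 161.0 MB.

161.02 MB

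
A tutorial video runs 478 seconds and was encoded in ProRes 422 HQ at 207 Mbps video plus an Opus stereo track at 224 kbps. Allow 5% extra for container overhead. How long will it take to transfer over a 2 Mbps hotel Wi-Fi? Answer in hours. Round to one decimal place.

Audio: 224 kbps = 0.224 Mbps.
Total bitrate: 207.224 Mbps.
File: 207.224 Mbps × 478 s = 99053.1 Mb.
With 5% container overhead: ×1.05. → 104005.7 Mb.
At 2 Mbps: 104005.7 / 2 = 52002.9 s ≈ 14.4 hours.

14.4 hours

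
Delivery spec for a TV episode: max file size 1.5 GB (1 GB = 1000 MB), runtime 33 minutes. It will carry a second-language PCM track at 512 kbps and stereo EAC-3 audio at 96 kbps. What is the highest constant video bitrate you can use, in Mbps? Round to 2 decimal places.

Budget: 1.5 GB = 12000.0 Mb.
33 min = 1980 s
Total bitrate budget: 12000.0 Mb / 1980 s = 6.061 Mbps.
Audio total: 512 + 96 = 608 kbps = 0.608 Mbps.
Video: 6.061 − 0.608 = 5.453 Mbps.

5.45 Mbps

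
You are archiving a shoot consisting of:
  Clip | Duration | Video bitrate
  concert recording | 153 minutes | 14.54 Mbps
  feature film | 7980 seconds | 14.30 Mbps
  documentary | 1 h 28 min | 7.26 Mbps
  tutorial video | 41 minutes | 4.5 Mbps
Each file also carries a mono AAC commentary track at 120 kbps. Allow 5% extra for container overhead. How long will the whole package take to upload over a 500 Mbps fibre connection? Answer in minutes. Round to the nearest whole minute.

Audio: 120 kbps = 0.120 Mbps.
concert recording: 14.660 Mbps × 9180 s × 1.05 = 141307.7 Mb
feature film: 14.420 Mbps × 7980 s × 1.05 = 120825.2 Mb
documentary: 7.380 Mbps × 5280 s × 1.05 = 40914.7 Mb
tutorial video: 4.620 Mbps × 2460 s × 1.05 = 11933.5 Mb
Total: 314981.1 Mb = 39372.6 MB.
At 500 Mbps: 314981.1 / 500 = 630 s ≈ 10.5 minutes.

10 minutes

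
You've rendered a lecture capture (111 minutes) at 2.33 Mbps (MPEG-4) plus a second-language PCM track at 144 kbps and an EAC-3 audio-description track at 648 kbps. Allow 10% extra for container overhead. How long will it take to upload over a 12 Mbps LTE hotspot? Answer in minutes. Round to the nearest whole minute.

32 minutes

111 min = 6660 s
Audio total: 144 + 648 = 792 kbps = 0.792 Mbps.
Total bitrate: 3.122 Mbps.
File: 3.122 Mbps × 6660 s = 20792.5 Mb.
With 10% container overhead: ×1.10. → 22871.8 Mb.
At 12 Mbps: 22871.8 / 12 = 1906.0 s ≈ 31.8 minutes.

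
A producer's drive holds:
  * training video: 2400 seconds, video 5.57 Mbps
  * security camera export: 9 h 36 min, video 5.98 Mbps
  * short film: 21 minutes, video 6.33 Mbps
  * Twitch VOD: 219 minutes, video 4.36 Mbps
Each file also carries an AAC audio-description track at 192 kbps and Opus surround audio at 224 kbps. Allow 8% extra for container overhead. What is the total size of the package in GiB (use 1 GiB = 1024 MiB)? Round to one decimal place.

38.6 GiB

Audio total: 192 + 224 = 416 kbps = 0.416 Mbps.
training video: 5.986 Mbps × 2400 s × 1.08 = 15515.7 Mb
security camera export: 6.396 Mbps × 34560 s × 1.08 = 238729.4 Mb
short film: 6.746 Mbps × 1260 s × 1.08 = 9180.0 Mb
Twitch VOD: 4.776 Mbps × 13140 s × 1.08 = 67777.2 Mb
Total: 331202.3 Mb = 41400.3 MB.
= 38.56 GiB.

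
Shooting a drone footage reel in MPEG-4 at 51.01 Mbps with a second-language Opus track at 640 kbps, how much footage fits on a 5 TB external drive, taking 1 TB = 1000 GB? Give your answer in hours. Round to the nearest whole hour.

Audio: 640 kbps = 0.640 Mbps.
Total bitrate: 51.01 + 0.640 = 51.650 Mbps.
Capacity: 5 TB = 40,000,000 Mb.
Recording time: 40,000,000 / 51.650 = 774,443 s ≈ 215 hours.

215 hours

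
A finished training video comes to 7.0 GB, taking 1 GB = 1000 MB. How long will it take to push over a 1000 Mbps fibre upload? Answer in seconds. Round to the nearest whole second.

File: 7.0 GB = 56000.0 Mb.
At 1000 Mbps: 56000.0 / 1000 = 56.0 s ≈ 56 seconds.

56 seconds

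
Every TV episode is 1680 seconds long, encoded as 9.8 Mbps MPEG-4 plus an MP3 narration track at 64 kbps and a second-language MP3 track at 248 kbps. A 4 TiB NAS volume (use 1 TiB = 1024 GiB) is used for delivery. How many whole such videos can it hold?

Audio total: 64 + 248 = 312 kbps = 0.312 Mbps.
Total bitrate: 10.112 Mbps.
Per item: 10.112 Mbps × 1680 s = 16,988 Mb = 2,124 MB.
Capacity: 4 TiB = 35,184,372 Mb; 2071.11 items → 2071 complete.

2071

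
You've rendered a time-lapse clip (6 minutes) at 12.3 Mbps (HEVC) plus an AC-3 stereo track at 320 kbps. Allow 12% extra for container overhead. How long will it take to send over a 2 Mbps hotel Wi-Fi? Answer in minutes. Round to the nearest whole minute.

6 min = 360 s
Audio: 320 kbps = 0.320 Mbps.
Total bitrate: 12.620 Mbps.
File: 12.620 Mbps × 360 s = 4543.2 Mb.
With 12% container overhead: ×1.12. → 5088.4 Mb.
At 2 Mbps: 5088.4 / 2 = 2544.2 s ≈ 42.4 minutes.

42 minutes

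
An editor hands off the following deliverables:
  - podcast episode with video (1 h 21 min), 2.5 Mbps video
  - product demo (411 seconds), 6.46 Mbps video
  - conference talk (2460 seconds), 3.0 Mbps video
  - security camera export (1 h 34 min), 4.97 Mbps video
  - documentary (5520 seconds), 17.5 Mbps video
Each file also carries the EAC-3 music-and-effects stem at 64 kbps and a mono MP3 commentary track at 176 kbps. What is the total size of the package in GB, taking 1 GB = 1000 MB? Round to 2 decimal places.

Audio total: 64 + 176 = 240 kbps = 0.240 Mbps.
podcast episode with video: 2.740 Mbps × 4860 s = 13316.4 Mb
product demo: 6.700 Mbps × 411 s = 2753.7 Mb
conference talk: 3.240 Mbps × 2460 s = 7970.4 Mb
security camera export: 5.210 Mbps × 5640 s = 29384.4 Mb
documentary: 17.740 Mbps × 5520 s = 97924.8 Mb
Total: 151349.7 Mb = 18918.7 MB.
= 18.92 GB.

18.92 GB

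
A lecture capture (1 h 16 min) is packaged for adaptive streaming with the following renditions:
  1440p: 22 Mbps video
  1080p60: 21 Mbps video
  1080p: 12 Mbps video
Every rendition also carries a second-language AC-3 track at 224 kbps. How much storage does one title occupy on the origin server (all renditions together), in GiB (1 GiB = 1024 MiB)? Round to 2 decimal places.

29.55 GiB

1 h 16 min = 76 min = 4560 s
Audio: 224 kbps = 0.224 Mbps.
Sum of rendition bitrates: (22+0.224) + (21+0.224) + (12+0.224) = 55.672 Mbps.
× 4560 s = 253,864 Mb = 31,733 MB = 29.55 GiB.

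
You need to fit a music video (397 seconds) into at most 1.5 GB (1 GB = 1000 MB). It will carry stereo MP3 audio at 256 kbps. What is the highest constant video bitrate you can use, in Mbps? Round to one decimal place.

30.0 Mbps

Budget: 1.5 GB = 12000.0 Mb.
Total bitrate budget: 12000.0 Mb / 397 s = 30.227 Mbps.
Audio: 256 kbps = 0.256 Mbps.
Video: 30.227 − 0.256 = 29.971 Mbps.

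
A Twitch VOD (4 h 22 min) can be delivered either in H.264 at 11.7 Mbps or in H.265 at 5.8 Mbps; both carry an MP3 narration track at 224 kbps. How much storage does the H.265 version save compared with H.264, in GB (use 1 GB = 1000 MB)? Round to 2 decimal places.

4 h 22 min = 262 min = 15720 s
Audio: 224 kbps = 0.224 Mbps.
H.264: 11.924 Mbps × 15720 s = 187445.3 Mb = 23.431 GB.
H.265: 6.024 Mbps × 15720 s = 94697.3 Mb = 11.837 GB.
Saving: 23.431 − 11.837 = 11.594 GB.

11.59 GB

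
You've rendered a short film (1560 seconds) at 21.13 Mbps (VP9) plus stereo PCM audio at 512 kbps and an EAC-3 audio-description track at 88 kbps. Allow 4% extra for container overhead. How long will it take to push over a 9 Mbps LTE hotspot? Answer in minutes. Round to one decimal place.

Audio total: 512 + 88 = 600 kbps = 0.600 Mbps.
Total bitrate: 21.730 Mbps.
File: 21.730 Mbps × 1560 s = 33898.8 Mb.
With 4% container overhead: ×1.04. → 35254.8 Mb.
At 9 Mbps: 35254.8 / 9 = 3917.2 s ≈ 65.3 minutes.

65.3 minutes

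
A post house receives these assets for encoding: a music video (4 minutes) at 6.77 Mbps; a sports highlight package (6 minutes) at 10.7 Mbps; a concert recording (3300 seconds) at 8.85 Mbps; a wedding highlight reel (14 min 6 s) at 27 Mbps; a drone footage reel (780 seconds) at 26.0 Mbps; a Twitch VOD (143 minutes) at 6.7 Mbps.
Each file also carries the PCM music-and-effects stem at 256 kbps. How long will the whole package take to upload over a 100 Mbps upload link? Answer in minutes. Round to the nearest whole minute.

Audio: 256 kbps = 0.256 Mbps.
music video: 7.026 Mbps × 240 s = 1686.2 Mb
sports highlight package: 10.956 Mbps × 360 s = 3944.2 Mb
concert recording: 9.106 Mbps × 3300 s = 30049.8 Mb
wedding highlight reel: 27.256 Mbps × 846 s = 23058.6 Mb
drone footage reel: 26.256 Mbps × 780 s = 20479.7 Mb
Twitch VOD: 6.956 Mbps × 8580 s = 59682.5 Mb
Total: 138900.9 Mb = 17362.6 MB.
At 100 Mbps: 138900.9 / 100 = 1389 s ≈ 23.2 minutes.

23 minutes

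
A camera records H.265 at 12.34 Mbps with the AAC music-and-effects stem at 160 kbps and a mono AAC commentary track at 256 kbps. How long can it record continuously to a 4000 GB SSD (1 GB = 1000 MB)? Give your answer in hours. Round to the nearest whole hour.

697 hours

Audio total: 160 + 256 = 416 kbps = 0.416 Mbps.
Total bitrate: 12.34 + 0.416 = 12.756 Mbps.
Capacity: 4000 GB = 32,000,000 Mb.
Recording time: 32,000,000 / 12.756 = 2,508,623 s ≈ 697 hours.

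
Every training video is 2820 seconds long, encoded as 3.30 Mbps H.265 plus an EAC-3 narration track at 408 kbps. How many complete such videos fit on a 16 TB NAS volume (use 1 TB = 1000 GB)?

Audio: 408 kbps = 0.408 Mbps.
Total bitrate: 3.708 Mbps.
Per item: 3.708 Mbps × 2820 s = 10,457 Mb = 1,307 MB.
Capacity: 16 TB = 128,000,000 Mb; 12241.12 items → 12241 complete.

12241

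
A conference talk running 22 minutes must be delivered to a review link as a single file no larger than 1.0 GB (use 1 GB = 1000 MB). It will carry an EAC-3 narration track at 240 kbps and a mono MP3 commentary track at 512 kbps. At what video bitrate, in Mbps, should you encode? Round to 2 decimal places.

Budget: 1.0 GB = 8000.0 Mb.
22 min = 1320 s
Total bitrate budget: 8000.0 Mb / 1320 s = 6.061 Mbps.
Audio total: 240 + 512 = 752 kbps = 0.752 Mbps.
Video: 6.061 − 0.752 = 5.309 Mbps.

5.31 Mbps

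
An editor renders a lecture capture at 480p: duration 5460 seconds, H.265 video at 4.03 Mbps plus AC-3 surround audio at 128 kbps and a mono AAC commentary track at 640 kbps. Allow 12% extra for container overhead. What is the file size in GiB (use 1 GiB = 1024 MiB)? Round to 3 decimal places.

Audio total: 128 + 640 = 768 kbps = 0.768 Mbps.
Total bitrate: 4.03 + 0.768 = 4.798 Mbps.
Stream data: 4.798 Mbps × 5460 s = 26197.1 Mb.
With 12% container overhead: ×1.12.
29,341 Mb = 3,667,591,200 bytes ÷ 1,073,741,824 = 3.416 GiB.

3.416 GiB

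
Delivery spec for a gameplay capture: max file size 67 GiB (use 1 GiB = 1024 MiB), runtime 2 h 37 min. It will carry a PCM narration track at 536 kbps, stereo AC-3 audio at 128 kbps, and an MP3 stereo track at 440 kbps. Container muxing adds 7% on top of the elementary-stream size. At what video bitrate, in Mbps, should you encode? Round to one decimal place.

Budget: 67 GiB = 575525.6 Mb.
Stream payload after overhead: 575525.6 / 1.07 = 537874.4 Mb.
2 h 37 min = 157 min = 9420 s
Total bitrate budget: 537874.4 Mb / 9420 s = 57.099 Mbps.
Audio total: 536 + 128 + 440 = 1104 kbps = 1.104 Mbps.
Video: 57.099 − 1.104 = 55.995 Mbps.

56.0 Mbps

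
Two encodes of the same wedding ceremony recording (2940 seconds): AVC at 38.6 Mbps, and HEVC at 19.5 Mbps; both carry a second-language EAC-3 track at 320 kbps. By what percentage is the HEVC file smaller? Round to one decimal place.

Audio: 320 kbps = 0.320 Mbps.
AVC: 38.920 Mbps × 2940 s = 114424.8 Mb = 13.321 GiB.
HEVC: 19.820 Mbps × 2940 s = 58270.8 Mb = 6.784 GiB.
Reduction: (1 − 6.784/13.321) × 100 = 49.08%.

49.1%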